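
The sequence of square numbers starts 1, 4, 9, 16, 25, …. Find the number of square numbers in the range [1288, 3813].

26

The n-th square number is n².
Smallest index with value ≥ 1288: n = 36 (giving 1296).
Largest index with value ≤ 3813: n = 61 (giving 3721).
Indices 36 through 61: 26 terms.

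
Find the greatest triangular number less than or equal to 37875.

37675

Solve n(n+1)/2 ≤ 37875 for integer n.
n = 274 gives 37675 ≤ 37875, while n = 275 gives 37950 > 37875; so the answer is 37675.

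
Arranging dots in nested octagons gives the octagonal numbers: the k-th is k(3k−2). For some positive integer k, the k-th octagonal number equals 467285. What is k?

395

Set n(3n−2) = 467285, giving 3n² − 2n − 467285 = 0.
The discriminant is 4 + 12·467285 = 5607424, and √5607424 = 2368.
So n = (2 + 2368) / 6 = 2370/6 = 395.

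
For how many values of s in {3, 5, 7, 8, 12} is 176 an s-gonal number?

s = 3: P(3, 18) = 171 and P(3, 19) = 190; 176 is not s-gonal.
s = 5: P(5, 11) = 176. ✓
s = 7: P(7, 8) = 148 and P(7, 9) = 189; 176 is not s-gonal.
s = 8: P(8, 8) = 176. ✓
s = 12: P(12, 6) = 156 and P(12, 7) = 217; 176 is not s-gonal.
Hits: s ∈ {5, 8} → 2.

2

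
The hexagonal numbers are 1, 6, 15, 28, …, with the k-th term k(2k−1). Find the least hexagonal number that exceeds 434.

435

Solve n(2n−1) > 434 for integer n.
The largest n with value ≤ 434 is 14 (since 378 ≤ 434 < 435), so the first above is n = 15, value 435.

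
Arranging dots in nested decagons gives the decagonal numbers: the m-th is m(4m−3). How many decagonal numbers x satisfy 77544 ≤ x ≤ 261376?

117

The n-th decagonal number is n(4n−3).
Smallest index with value ≥ 77544: n = 140 (giving 77980).
Largest index with value ≤ 261376: n = 256 (giving 261376).
Indices 140 through 256: 117 terms.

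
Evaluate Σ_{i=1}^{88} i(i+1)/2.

Σ i(i+1)/2 = (Σi² + Σi) / 2 over i = 1..88.
Σi = 3916 and Σi² = 231044.
(1·231044 + 1·3916) / 2 = 234960/2 = 117480.

117480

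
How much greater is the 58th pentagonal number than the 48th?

1585

58·(3·58 − 1)/2 = 5017 and 48·(3·48 − 1)/2 = 3432.
Difference: 5017 − 3432 = 1585.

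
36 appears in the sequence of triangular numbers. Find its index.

Set n(n+1)/2 = 36, giving n² + n − 72 = 0.
So n = (-1 + 17) / 2 = 16/2 = 8.

8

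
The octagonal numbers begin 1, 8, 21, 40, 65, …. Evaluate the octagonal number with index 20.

The 20th octagonal number is n(3n−2) with n = 20.
20·(3·20 − 2) = 20·58 = 1160.

1160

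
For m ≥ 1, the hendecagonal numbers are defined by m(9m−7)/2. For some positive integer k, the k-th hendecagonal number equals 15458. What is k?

Set n(9n−7)/2 = 15458, giving 9n² − 7n − 30916 = 0.
The discriminant is 49 + 72·15458 = 1113025, and √1113025 = 1055.
So n = (7 + 1055) / 18 = 1062/18 = 59.

59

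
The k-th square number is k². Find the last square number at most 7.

4

Solve n² ≤ 7 for integer n.
n = 2 gives 4 ≤ 7, while n = 3 gives 9 > 7; so the answer is 4.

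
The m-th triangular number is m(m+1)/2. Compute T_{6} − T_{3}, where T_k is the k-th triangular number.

15

6·7/2 = 21 and 3·4/2 = 6.
Difference: 21 − 6 = 15.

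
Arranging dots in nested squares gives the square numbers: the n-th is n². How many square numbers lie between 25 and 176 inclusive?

9

The n-th square number is n².
Smallest index with value ≥ 25: n = 5 (giving 25).
Largest index with value ≤ 176: n = 13 (giving 169).
Indices 5 through 13: 9 terms.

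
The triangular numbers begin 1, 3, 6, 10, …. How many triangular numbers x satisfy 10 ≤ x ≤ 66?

8

The n-th triangular number is n(n+1)/2.
Smallest index with value ≥ 10: n = 4 (giving 10).
Largest index with value ≤ 66: n = 11 (giving 66).
Indices 4 through 11: 8 terms.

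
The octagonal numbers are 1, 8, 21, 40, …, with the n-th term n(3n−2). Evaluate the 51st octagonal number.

7701

The 51st octagonal number is n(3n−2) with n = 51.
51·(3·51 − 2) = 51·151 = 7701.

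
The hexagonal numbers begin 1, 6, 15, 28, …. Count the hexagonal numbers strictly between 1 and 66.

4

The n-th hexagonal number is n(2n−1).
Smallest index with value > 1: n = 2 (giving 6).
Largest index with value < 66: n = 5 (giving 45).
Indices 2 through 5: 4 terms.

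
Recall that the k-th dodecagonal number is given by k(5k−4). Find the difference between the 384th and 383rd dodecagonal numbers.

3831

Consecutive dodecagonal numbers differ by 10n − 9: here 10·384 − 9 = 3831.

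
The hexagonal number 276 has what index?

Set n(2n−1) = 276, giving 2n² − n − 276 = 0.
The discriminant is 1 + 8·276 = 2209, and √2209 = 47.
So n = (1 + 47) / 4 = 48/4 = 12.
Check: 12·(2·12 − 1) = 276. ✓

12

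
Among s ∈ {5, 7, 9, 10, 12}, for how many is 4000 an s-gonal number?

s = 5: P(5, 51) = 3876 and P(5, 52) = 4030; 4000 is not s-gonal.
s = 7: P(7, 40) = 3940 and P(7, 41) = 4141; 4000 is not s-gonal.
s = 9: P(9, 34) = 3961 and P(9, 35) = 4200; 4000 is not s-gonal.
s = 10: P(10, 32) = 4000. ✓
s = 12: P(12, 28) = 3808 and P(12, 29) = 4089; 4000 is not s-gonal.
Hits: s ∈ {10} → 1.

1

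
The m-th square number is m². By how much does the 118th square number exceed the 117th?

235

n² − (n−1)² = 2n − 1, so 118² − 117² = 2·118 − 1 = 235.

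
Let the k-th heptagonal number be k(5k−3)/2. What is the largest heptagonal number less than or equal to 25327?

Solve n(5n−3)/2 ≤ 25327 for integer n.
n = 100 gives 24850 ≤ 25327, while n = 101 gives 25351 > 25327; so the answer is 24850.

24850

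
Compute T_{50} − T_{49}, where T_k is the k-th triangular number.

50

Consecutive triangular numbers differ by n: T_{50} − T_{49} = 50.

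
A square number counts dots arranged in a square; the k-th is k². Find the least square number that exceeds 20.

25

Solve n² > 20 for integer n.
The largest n with value ≤ 20 is 4 (since 16 ≤ 20 < 25), so the first above is n = 5, value 25.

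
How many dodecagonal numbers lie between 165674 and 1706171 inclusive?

402

The n-th dodecagonal number is n(5n−4).
Smallest index with value ≥ 165674: n = 183 (giving 166713).
Largest index with value ≤ 1706171: n = 584 (giving 1702944).
Indices 183 through 584: 402 terms.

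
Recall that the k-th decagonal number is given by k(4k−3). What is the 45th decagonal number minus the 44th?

353

Consecutive decagonal numbers differ by 8n − 7: here 8·45 − 7 = 353.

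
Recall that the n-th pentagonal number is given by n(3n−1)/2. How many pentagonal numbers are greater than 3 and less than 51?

The n-th pentagonal number is n(3n−1)/2.
Smallest index with value > 3: n = 2 (giving 5).
Largest index with value < 51: n = 5 (giving 35).
Indices 2 through 5: 4 terms.

4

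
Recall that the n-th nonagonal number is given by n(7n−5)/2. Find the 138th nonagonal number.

66309

The 138th nonagonal number is n(7n−5)/2 with n = 138.
138·(7·138 − 5)/2 = 138·961/2 = 66309.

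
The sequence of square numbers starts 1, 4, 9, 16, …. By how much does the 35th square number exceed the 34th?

n² − (n−1)² = 2n − 1, so 35² − 34² = 2·35 − 1 = 69.

69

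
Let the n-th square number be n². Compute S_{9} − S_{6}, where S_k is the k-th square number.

45

9² = 81 and 6² = 36.
Difference: 81 − 36 = 45.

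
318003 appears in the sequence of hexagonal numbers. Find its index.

399

Set n(2n−1) = 318003, giving 2n² − n − 318003 = 0.
The discriminant is 1 + 8·318003 = 2544025, and √2544025 = 1595.
So n = (1 + 1595) / 4 = 1596/4 = 399.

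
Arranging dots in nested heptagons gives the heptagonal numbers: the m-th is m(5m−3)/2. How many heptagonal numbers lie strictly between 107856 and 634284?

The n-th heptagonal number is n(5n−3)/2.
Smallest index with value > 107856: n = 209 (giving 108889).
Largest index with value < 634284: n = 503 (giving 631768).
Indices 209 through 503: 295 terms.

295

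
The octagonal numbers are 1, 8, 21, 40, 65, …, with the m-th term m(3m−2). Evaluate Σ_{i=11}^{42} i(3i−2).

73904

Σ i(3i−2) = 3Σi² − 2Σi over i = 11..42.
Σi = 903 − 55 = 848 and Σi² = 25585 − 385 = 25200.
3·25200 − 2·848 = 73904.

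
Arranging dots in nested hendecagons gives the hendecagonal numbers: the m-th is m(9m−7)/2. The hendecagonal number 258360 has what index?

Set n(9n−7)/2 = 258360, giving 9n² − 7n − 516720 = 0.
The discriminant is 49 + 72·258360 = 18601969, and √18601969 = 4313.
So n = (7 + 4313) / 18 = 4320/18 = 240.
Check: 240·(9·240 − 7)/2 = 258360. ✓

240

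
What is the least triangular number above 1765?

1770

Solve n(n+1)/2 > 1765 for integer n.
The largest n with value ≤ 1765 is 58 (since 1711 ≤ 1765 < 1770), so the first above is n = 59, value 1770.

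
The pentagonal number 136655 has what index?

302

Set n(3n−1)/2 = 136655, giving 3n² − n − 273310 = 0.
So n = (1 + 1811) / 6 = 1812/6 = 302.
Check: 302·(3·302 − 1)/2 = 136655. ✓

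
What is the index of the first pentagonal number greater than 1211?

Solve n(3n−1)/2 > 1211 for integer n.
The largest n with value ≤ 1211 is 28 (since 1162 ≤ 1211 < 1247), so the first above is n = 29, value 1247.

29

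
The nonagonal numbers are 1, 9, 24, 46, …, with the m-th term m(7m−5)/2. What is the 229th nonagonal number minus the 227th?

3187

229·(7·229 − 5)/2 = 182971 and 227·(7·227 − 5)/2 = 179784.
Difference: 182971 − 179784 = 3187.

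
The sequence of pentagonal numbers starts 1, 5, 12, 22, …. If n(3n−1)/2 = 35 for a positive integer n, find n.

Set n(3n−1)/2 = 35, giving 3n² − n − 70 = 0.
So n = (1 + 29) / 6 = 30/6 = 5.
Check: 5·(3·5 − 1)/2 = 35. ✓

5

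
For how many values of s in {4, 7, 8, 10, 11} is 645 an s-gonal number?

1

s = 4: P(4, 25) = 625 and P(4, 26) = 676; 645 is not s-gonal.
s = 7: P(7, 16) = 616 and P(7, 17) = 697; 645 is not s-gonal.
s = 8: P(8, 15) = 645. ✓
s = 10: P(10, 13) = 637 and P(10, 14) = 742; 645 is not s-gonal.
s = 11: P(11, 12) = 606 and P(11, 13) = 715; 645 is not s-gonal.
Hits: s ∈ {8} → 1.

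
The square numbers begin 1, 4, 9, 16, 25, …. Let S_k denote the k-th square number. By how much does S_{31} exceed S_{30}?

n² − (n−1)² = 2n − 1, so 31² − 30² = 2·31 − 1 = 61.

61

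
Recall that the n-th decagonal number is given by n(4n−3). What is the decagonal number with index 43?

43·(4·43 − 3) = 43·169 = 7267.

7267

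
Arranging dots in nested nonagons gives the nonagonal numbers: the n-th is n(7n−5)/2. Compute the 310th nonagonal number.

335575

310·(7·310 − 5)/2 = 310·2165/2 = 335575.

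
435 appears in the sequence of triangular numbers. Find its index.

Set n(n+1)/2 = 435, giving n² + n − 870 = 0.
The discriminant is 1 + 8·435 = 3481, and √3481 = 59.
So n = (-1 + 59) / 2 = 58/2 = 29.
Check: 29·30/2 = 435. ✓

29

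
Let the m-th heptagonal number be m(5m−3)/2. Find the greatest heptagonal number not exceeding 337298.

Solve n(5n−3)/2 ≤ 337298 for integer n.
n = 367 gives 336172 ≤ 337298, while n = 368 gives 338008 > 337298; so the answer is 336172.

336172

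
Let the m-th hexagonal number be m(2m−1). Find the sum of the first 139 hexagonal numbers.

1800050

Σ i(2i−1) = 2Σi² − Σi over i = 1..139.
Σi = 9730 and Σi² = 904890.
2·904890 − 1·9730 = 1800050.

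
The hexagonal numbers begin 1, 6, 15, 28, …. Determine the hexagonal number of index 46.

4186

The 46th hexagonal number is n(2n−1) with n = 46.
46·(2·46 − 1) = 46·91 = 4186.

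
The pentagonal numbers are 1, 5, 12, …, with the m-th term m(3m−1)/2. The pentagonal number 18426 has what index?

Set n(3n−1)/2 = 18426, giving 3n² − n − 36852 = 0.
The discriminant is 1 + 24·18426 = 442225, and √442225 = 665.
So n = (1 + 665) / 6 = 666/6 = 111.
Check: 111·(3·111 − 1)/2 = 18426. ✓

111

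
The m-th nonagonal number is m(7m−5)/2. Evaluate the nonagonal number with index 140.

The 140th nonagonal number is n(7n−5)/2 with n = 140.
140·(7·140 − 5)/2 = 140·975/2 = 68250.

68250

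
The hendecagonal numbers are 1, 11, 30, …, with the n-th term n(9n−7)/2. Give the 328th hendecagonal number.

482980

328·(9·328 − 7)/2 = 328·2945/2 = 482980.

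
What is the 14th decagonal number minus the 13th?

Consecutive decagonal numbers differ by 8n − 7: here 8·14 − 7 = 105.

105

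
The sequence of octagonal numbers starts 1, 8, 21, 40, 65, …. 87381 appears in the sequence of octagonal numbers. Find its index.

171

Set n(3n−2) = 87381, giving 3n² − 2n − 87381 = 0.
The discriminant is 4 + 12·87381 = 1048576, and √1048576 = 1024.
So n = (2 + 1024) / 6 = 1026/6 = 171.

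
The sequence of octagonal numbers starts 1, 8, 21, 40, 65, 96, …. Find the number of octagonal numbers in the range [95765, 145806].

42

The n-th octagonal number is n(3n−2).
Smallest index with value ≥ 95765: n = 179 (giving 95765).
Largest index with value ≤ 145806: n = 220 (giving 144760).
Indices 179 through 220: 42 terms.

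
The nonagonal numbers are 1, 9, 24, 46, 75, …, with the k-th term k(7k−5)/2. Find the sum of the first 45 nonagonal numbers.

107295

Σ i(7i−5)/2 = (7Σi² − 5Σi) / 2 over i = 1..45.
Σi = 1035 and Σi² = 31395.
(7·31395 − 5·1035) / 2 = 214590/2 = 107295.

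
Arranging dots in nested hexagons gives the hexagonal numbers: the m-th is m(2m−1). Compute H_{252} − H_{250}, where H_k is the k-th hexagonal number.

252·(2·252 − 1) = 126756 and 250·(2·250 − 1) = 124750.
Difference: 126756 − 124750 = 2006.

2006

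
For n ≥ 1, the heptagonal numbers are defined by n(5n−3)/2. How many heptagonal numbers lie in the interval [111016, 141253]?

27

The n-th heptagonal number is n(5n−3)/2.
Smallest index with value ≥ 111016: n = 212 (giving 112042).
Largest index with value ≤ 141253: n = 238 (giving 141253).
Indices 212 through 238: 27 terms.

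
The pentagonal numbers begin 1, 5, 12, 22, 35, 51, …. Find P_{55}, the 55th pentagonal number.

4510

55·(3·55 − 1)/2 = 55·164/2 = 55·82 = 4510.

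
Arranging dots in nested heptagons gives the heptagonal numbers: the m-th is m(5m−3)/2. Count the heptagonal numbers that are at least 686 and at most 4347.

26

The n-th heptagonal number is n(5n−3)/2.
Smallest index with value ≥ 686: n = 17 (giving 697).
Largest index with value ≤ 4347: n = 42 (giving 4347).
Indices 17 through 42: 26 terms.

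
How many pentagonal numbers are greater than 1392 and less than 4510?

24

The n-th pentagonal number is n(3n−1)/2.
Smallest index with value > 1392: n = 31 (giving 1426).
Largest index with value < 4510: n = 54 (giving 4347).
Indices 31 through 54: 24 terms.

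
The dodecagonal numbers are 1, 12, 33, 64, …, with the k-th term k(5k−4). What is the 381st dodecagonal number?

381·(5·381 − 4) = 381·1901 = 724281.

724281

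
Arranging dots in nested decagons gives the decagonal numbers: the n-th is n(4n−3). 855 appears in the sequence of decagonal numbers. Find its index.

15

Set n(4n−3) = 855, giving 4n² − 3n − 855 = 0.
The discriminant is 9 + 16·855 = 13689, and √13689 = 117.
So n = (3 + 117) / 8 = 120/8 = 15.
Check: 15·(4·15 − 3) = 855. ✓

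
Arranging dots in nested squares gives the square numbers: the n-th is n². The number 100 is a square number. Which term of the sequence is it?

10

We need n² = 100, so n = √100 = 10.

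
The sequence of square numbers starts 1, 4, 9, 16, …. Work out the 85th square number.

7225

The 85th square number is n² with n = 85.
85² = 7225.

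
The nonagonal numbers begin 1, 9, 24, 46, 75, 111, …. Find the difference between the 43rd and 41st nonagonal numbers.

43·(7·43 − 5)/2 = 6364 and 41·(7·41 − 5)/2 = 5781.
Difference: 6364 − 5781 = 583.

583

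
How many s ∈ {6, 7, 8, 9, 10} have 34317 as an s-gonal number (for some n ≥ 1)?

1

s = 6: P(6, 131) = 34191 and P(6, 132) = 34716; 34317 is not s-gonal.
s = 7: P(7, 117) = 34047 and P(7, 118) = 34633; 34317 is not s-gonal.
s = 8: P(8, 107) = 34133 and P(8, 108) = 34776; 34317 is not s-gonal.
s = 9: P(9, 99) = 34056 and P(9, 100) = 34750; 34317 is not s-gonal.
s = 10: P(10, 93) = 34317. ✓
Hits: s ∈ {10} → 1.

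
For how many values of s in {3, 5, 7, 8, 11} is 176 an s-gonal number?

s = 3: P(3, 18) = 171 and P(3, 19) = 190; 176 is not s-gonal.
s = 5: P(5, 11) = 176. ✓
s = 7: P(7, 8) = 148 and P(7, 9) = 189; 176 is not s-gonal.
s = 8: P(8, 8) = 176. ✓
s = 11: P(11, 6) = 141 and P(11, 7) = 196; 176 is not s-gonal.
Hits: s ∈ {5, 8} → 2.

2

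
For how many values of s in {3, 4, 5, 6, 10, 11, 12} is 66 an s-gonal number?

2

s = 3: P(3, 11) = 66. ✓
s = 4: P(4, 8) = 64 and P(4, 9) = 81; 66 is not s-gonal.
s = 5: P(5, 6) = 51 and P(5, 7) = 70; 66 is not s-gonal.
s = 6: P(6, 6) = 66. ✓
s = 10: P(10, 4) = 52 and P(10, 5) = 85; 66 is not s-gonal.
s = 11: P(11, 4) = 58 and P(11, 5) = 95; 66 is not s-gonal.
s = 12: P(12, 4) = 64 and P(12, 5) = 105; 66 is not s-gonal.
Hits: s ∈ {3, 6} → 2.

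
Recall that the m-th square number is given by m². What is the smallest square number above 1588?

Solve n² > 1588 for integer n.
The largest n with value ≤ 1588 is 39 (since 1521 ≤ 1588 < 1600), so the first above is n = 40, value 1600.

1600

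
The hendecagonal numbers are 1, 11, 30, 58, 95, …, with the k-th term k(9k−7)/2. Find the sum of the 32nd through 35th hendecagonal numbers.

19754

Σ i(9i−7)/2 = (9Σi² − 7Σi) / 2 over i = 32..35.
Σi = 630 − 496 = 134 and Σi² = 14910 − 10416 = 4494.
(9·4494 − 7·134) / 2 = 39508/2 = 19754.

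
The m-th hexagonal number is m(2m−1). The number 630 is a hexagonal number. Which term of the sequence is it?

18

Set n(2n−1) = 630, giving 2n² − n − 630 = 0.
The discriminant is 1 + 8·630 = 5041, and √5041 = 71.
So n = (1 + 71) / 4 = 72/4 = 18.
Check: 18·(2·18 − 1) = 630. ✓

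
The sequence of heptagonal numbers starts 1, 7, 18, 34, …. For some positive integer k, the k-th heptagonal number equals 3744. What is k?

Set n(5n−3)/2 = 3744, giving 5n² − 3n − 7488 = 0.
The discriminant is 9 + 40·3744 = 149769, and √149769 = 387.
So n = (3 + 387) / 10 = 390/10 = 39.

39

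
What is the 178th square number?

31684

178² = 31684.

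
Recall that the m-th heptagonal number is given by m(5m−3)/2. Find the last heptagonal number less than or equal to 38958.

Solve n(5n−3)/2 ≤ 38958 for integer n.
n = 125 gives 38875 ≤ 38958, while n = 126 gives 39501 > 38958; so the answer is 38875.

38875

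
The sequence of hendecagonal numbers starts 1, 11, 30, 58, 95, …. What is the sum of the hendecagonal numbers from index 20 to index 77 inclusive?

677237

Σ i(9i−7)/2 = (9Σi² − 7Σi) / 2 over i = 20..77.
Σi = 3003 − 190 = 2813 and Σi² = 155155 − 2470 = 152685.
(9·152685 − 7·2813) / 2 = 1354474/2 = 677237.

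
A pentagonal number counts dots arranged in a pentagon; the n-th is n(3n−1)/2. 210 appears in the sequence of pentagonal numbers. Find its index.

12

Set n(3n−1)/2 = 210, giving 3n² − n − 420 = 0.
So n = (1 + 71) / 6 = 72/6 = 12.
Check: 12·(3·12 − 1)/2 = 210. ✓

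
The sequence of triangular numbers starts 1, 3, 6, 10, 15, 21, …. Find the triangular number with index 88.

3916

The 88th triangular number is n(n+1)/2 with n = 88.
88·89/2 = 7832/2 = 3916.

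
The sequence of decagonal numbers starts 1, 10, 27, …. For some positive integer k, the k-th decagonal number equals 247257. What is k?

249

Set n(4n−3) = 247257, giving 4n² − 3n − 247257 = 0.
The discriminant is 9 + 16·247257 = 3956121, and √3956121 = 1989.
So n = (3 + 1989) / 8 = 1992/8 = 249.
Check: 249·(4·249 − 3) = 247257. ✓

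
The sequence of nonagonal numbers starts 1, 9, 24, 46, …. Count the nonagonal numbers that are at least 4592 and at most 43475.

75

The n-th nonagonal number is n(7n−5)/2.
Smallest index with value ≥ 4592: n = 37 (giving 4699).
Largest index with value ≤ 43475: n = 111 (giving 42846).
Indices 37 through 111: 75 terms.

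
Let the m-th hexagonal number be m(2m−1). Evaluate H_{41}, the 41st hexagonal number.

The 41st hexagonal number is n(2n−1) with n = 41.
41·(2·41 − 1) = 41·81 = 3321.

3321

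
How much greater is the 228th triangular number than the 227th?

Consecutive triangular numbers differ by n: T_{228} − T_{227} = 228.

228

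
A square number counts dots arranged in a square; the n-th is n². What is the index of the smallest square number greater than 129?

Solve n² > 129 for integer n.
The largest n with value ≤ 129 is 11 (since 121 ≤ 129 < 144), so the first above is n = 12, value 144.

12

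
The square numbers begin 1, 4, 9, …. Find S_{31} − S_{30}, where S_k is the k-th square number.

61

n² − (n−1)² = 2n − 1, so 31² − 30² = 2·31 − 1 = 61.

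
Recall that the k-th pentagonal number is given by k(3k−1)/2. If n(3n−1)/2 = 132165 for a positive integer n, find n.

Set n(3n−1)/2 = 132165, giving 3n² − n − 264330 = 0.
The discriminant is 1 + 24·132165 = 3171961, and √3171961 = 1781.
So n = (1 + 1781) / 6 = 1782/6 = 297.
Check: 297·(3·297 − 1)/2 = 132165. ✓

297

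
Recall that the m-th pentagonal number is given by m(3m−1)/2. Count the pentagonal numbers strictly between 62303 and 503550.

The n-th pentagonal number is n(3n−1)/2.
Smallest index with value > 62303: n = 204 (giving 62322).
Largest index with value < 503550: n = 579 (giving 502572).
Indices 204 through 579: 376 terms.

376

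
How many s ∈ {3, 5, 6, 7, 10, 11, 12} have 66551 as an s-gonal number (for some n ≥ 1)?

1

s = 3: P(3, 364) = 66430 and P(3, 365) = 66795; 66551 is not s-gonal.
s = 5: P(5, 210) = 66045 and P(5, 211) = 66676; 66551 is not s-gonal.
s = 6: P(6, 182) = 66066 and P(6, 183) = 66795; 66551 is not s-gonal.
s = 7: P(7, 163) = 66178 and P(7, 164) = 66994; 66551 is not s-gonal.
s = 10: P(10, 129) = 66177 and P(10, 130) = 67210; 66551 is not s-gonal.
s = 11: P(11, 122) = 66551. ✓
s = 12: P(12, 115) = 65665 and P(12, 116) = 66816; 66551 is not s-gonal.
Hits: s ∈ {11} → 1.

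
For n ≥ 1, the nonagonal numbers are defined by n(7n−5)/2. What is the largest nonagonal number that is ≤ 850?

Solve n(7n−5)/2 ≤ 850 for integer n.
n = 15 gives 750 ≤ 850, while n = 16 gives 856 > 850; so the answer is 750.

750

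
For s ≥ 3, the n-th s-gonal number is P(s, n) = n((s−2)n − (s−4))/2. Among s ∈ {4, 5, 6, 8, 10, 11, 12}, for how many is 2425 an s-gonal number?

1

s = 4: P(4, 49) = 2401 and P(4, 50) = 2500; 2425 is not s-gonal.
s = 5: P(5, 40) = 2380 and P(5, 41) = 2501; 2425 is not s-gonal.
s = 6: P(6, 35) = 2415 and P(6, 36) = 2556; 2425 is not s-gonal.
s = 8: P(8, 28) = 2296 and P(8, 29) = 2465; 2425 is not s-gonal.
s = 10: P(10, 25) = 2425. ✓
s = 11: P(11, 23) = 2300 and P(11, 24) = 2508; 2425 is not s-gonal.
s = 12: P(12, 22) = 2332 and P(12, 23) = 2553; 2425 is not s-gonal.
Hits: s ∈ {10} → 1.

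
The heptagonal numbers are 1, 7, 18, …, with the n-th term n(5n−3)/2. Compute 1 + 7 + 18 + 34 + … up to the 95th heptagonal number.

Σ i(5i−3)/2 = (5Σi² − 3Σi) / 2 over i = 1..95.
Σi = 4560 and Σi² = 290320.
(5·290320 − 3·4560) / 2 = 1437920/2 = 718960.

718960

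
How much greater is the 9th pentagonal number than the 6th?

66

9·(3·9 − 1)/2 = 117 and 6·(3·6 − 1)/2 = 51.
Difference: 117 − 51 = 66.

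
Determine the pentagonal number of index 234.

The 234th pentagonal number is n(3n−1)/2 with n = 234.
234·(3·234 − 1)/2 = 234·701/2 = 82017.

82017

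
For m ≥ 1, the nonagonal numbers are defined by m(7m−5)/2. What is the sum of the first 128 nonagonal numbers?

2454784

Σ i(7i−5)/2 = (7Σi² − 5Σi) / 2 over i = 1..128.
Σi = 8256 and Σi² = 707264.
(7·707264 − 5·8256) / 2 = 4909568/2 = 2454784.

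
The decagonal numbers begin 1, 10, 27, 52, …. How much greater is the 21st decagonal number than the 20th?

161

Consecutive decagonal numbers differ by 8n − 7: here 8·21 − 7 = 161.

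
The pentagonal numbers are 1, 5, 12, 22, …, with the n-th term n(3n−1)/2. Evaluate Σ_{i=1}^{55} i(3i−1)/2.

84700

Σ i(3i−1)/2 = (3Σi² − Σi) / 2 over i = 1..55.
Σi = 1540 and Σi² = 56980.
(3·56980 − 1·1540) / 2 = 169400/2 = 84700.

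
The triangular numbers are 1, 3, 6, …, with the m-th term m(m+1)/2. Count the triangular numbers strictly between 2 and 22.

5

The n-th triangular number is n(n+1)/2.
Smallest index with value > 2: n = 2 (giving 3).
Largest index with value < 22: n = 6 (giving 21).
Indices 2 through 6: 5 terms.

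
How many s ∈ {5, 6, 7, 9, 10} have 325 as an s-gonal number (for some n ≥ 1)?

2

s = 5: P(5, 14) = 287 and P(5, 15) = 330; 325 is not s-gonal.
s = 6: P(6, 13) = 325. ✓
s = 7: P(7, 11) = 286 and P(7, 12) = 342; 325 is not s-gonal.
s = 9: P(9, 10) = 325. ✓
s = 10: P(10, 9) = 297 and P(10, 10) = 370; 325 is not s-gonal.
Hits: s ∈ {6, 9} → 2.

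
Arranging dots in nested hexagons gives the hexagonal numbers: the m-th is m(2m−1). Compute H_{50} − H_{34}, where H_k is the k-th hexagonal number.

50·(2·50 − 1) = 4950 and 34·(2·34 − 1) = 2278.
Difference: 4950 − 2278 = 2672.

2672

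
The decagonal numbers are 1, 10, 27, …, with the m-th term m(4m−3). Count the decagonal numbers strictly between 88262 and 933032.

The n-th decagonal number is n(4n−3).
Smallest index with value > 88262: n = 149 (giving 88357).
Largest index with value < 933032: n = 483 (giving 931707).
Indices 149 through 483: 335 terms.

335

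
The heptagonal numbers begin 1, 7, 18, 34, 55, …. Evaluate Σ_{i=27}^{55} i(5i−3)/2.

Σ i(5i−3)/2 = (5Σi² − 3Σi) / 2 over i = 27..55.
Σi = 1540 − 351 = 1189 and Σi² = 56980 − 6201 = 50779.
(5·50779 − 3·1189) / 2 = 250328/2 = 125164.

125164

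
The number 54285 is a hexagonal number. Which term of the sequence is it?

Set n(2n−1) = 54285, giving 2n² − n − 54285 = 0.
The discriminant is 1 + 8·54285 = 434281, and √434281 = 659.
So n = (1 + 659) / 4 = 660/4 = 165.
Check: 165·(2·165 − 1) = 54285. ✓

165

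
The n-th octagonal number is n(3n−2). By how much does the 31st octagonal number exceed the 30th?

181

Consecutive octagonal numbers differ by 6n − 5: here 6·31 − 5 = 181.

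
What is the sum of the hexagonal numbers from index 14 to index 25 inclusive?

9178

Σ i(2i−1) = 2Σi² − Σi over i = 14..25.
Σi = 325 − 91 = 234 and Σi² = 5525 − 819 = 4706.
2·4706 − 1·234 = 9178.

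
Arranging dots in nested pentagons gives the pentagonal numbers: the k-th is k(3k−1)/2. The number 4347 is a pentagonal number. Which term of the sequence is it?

Set n(3n−1)/2 = 4347, giving 3n² − n − 8694 = 0.
So n = (1 + 323) / 6 = 324/6 = 54.

54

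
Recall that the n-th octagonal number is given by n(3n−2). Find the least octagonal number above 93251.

Solve n(3n−2) > 93251 for integer n.
The largest n with value ≤ 93251 is 176 (since 92576 ≤ 93251 < 93633), so the first above is n = 177, value 93633.

93633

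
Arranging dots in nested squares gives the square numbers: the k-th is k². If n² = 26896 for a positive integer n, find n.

We need n² = 26896, so n = √26896 = 164.

164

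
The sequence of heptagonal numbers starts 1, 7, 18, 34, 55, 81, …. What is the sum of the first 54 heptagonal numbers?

132660

Σ i(5i−3)/2 = (5Σi² − 3Σi) / 2 over i = 1..54.
Σi = 1485 and Σi² = 53955.
(5·53955 − 3·1485) / 2 = 265320/2 = 132660.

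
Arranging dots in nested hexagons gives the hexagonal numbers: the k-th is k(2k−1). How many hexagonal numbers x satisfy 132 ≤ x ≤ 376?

The n-th hexagonal number is n(2n−1).
Smallest index with value ≥ 132: n = 9 (giving 153).
Largest index with value ≤ 376: n = 13 (giving 325).
Indices 9 through 13: 5 terms.

5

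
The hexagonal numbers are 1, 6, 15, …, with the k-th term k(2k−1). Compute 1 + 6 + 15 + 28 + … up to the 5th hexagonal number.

95

Σ i(2i−1) = 2Σi² − Σi over i = 1..5.
Σi = 15 and Σi² = 55.
2·55 − 1·15 = 95.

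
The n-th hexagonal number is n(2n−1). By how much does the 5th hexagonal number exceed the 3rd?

30

5·(2·5 − 1) = 45 and 3·(2·3 − 1) = 15.
Difference: 45 − 15 = 30.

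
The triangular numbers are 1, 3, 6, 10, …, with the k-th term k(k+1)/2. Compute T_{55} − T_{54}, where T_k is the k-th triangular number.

Consecutive triangular numbers differ by n: T_{55} − T_{54} = 55.

55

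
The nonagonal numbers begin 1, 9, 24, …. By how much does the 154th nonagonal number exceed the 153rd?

1072

Consecutive nonagonal numbers differ by 7n − 6: here 7·154 − 6 = 1072.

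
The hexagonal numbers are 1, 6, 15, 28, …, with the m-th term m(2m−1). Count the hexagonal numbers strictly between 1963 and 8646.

The n-th hexagonal number is n(2n−1).
Smallest index with value > 1963: n = 32 (giving 2016).
Largest index with value < 8646: n = 65 (giving 8385).
Indices 32 through 65: 34 terms.

34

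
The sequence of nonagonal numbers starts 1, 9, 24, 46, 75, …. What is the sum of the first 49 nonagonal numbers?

Σ i(7i−5)/2 = (7Σi² − 5Σi) / 2 over i = 1..49.
Σi = 1225 and Σi² = 40425.
(7·40425 − 5·1225) / 2 = 276850/2 = 138425.

138425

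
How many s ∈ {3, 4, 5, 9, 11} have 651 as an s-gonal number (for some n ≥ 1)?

2

s = 3: P(3, 35) = 630 and P(3, 36) = 666; 651 is not s-gonal.
s = 4: P(4, 25) = 625 and P(4, 26) = 676; 651 is not s-gonal.
s = 5: P(5, 21) = 651. ✓
s = 9: P(9, 14) = 651. ✓
s = 11: P(11, 12) = 606 and P(11, 13) = 715; 651 is not s-gonal.
Hits: s ∈ {5, 9} → 2.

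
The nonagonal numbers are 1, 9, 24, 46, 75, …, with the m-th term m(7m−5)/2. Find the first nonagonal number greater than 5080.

5226

Solve n(7n−5)/2 > 5080 for integer n.
The largest n with value ≤ 5080 is 38 (since 4959 ≤ 5080 < 5226), so the first above is n = 39, value 5226.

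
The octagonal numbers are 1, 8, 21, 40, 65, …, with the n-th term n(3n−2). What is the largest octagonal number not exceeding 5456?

5208

Solve n(3n−2) ≤ 5456 for integer n.
n = 42 gives 5208 ≤ 5456, while n = 43 gives 5461 > 5456; so the answer is 5208.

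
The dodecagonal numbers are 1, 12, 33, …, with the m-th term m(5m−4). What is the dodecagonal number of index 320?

510720

The 320th dodecagonal number is n(5n−4) with n = 320.
320·(5·320 − 4) = 320·1596 = 510720.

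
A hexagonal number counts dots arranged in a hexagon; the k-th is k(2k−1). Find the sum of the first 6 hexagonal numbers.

161

Σ i(2i−1) = 2Σi² − Σi over i = 1..6.
Σi = 21 and Σi² = 91.
2·91 − 1·21 = 161.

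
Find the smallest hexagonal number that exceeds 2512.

2556

Solve n(2n−1) > 2512 for integer n.
The largest n with value ≤ 2512 is 35 (since 2415 ≤ 2512 < 2556), so the first above is n = 36, value 2556.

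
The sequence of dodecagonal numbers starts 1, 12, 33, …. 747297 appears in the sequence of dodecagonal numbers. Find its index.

387

Set n(5n−4) = 747297, giving 5n² − 4n − 747297 = 0.
The discriminant is 16 + 20·747297 = 14945956, and √14945956 = 3866.
So n = (4 + 3866) / 10 = 3870/10 = 387.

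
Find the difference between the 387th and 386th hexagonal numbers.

1545

Consecutive hexagonal numbers differ by 4n − 3: here 4·387 − 3 = 1545.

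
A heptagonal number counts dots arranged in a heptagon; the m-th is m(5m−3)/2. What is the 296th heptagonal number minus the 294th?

2947

296·(5·296 − 3)/2 = 218596 and 294·(5·294 − 3)/2 = 215649.
Difference: 218596 − 215649 = 2947.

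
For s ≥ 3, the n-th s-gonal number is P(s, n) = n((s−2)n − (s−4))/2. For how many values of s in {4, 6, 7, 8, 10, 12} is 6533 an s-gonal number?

s = 4: P(4, 80) = 6400 and P(4, 81) = 6561; 6533 is not s-gonal.
s = 6: P(6, 57) = 6441 and P(6, 58) = 6670; 6533 is not s-gonal.
s = 7: P(7, 51) = 6426 and P(7, 52) = 6682; 6533 is not s-gonal.
s = 8: P(8, 47) = 6533. ✓
s = 10: P(10, 40) = 6280 and P(10, 41) = 6601; 6533 is not s-gonal.
s = 12: P(12, 36) = 6336 and P(12, 37) = 6697; 6533 is not s-gonal.
Hits: s ∈ {8} → 1.

1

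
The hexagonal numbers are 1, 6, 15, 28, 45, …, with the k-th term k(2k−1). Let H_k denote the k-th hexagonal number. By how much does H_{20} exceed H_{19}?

77

Consecutive hexagonal numbers differ by 4n − 3: here 4·20 − 3 = 77.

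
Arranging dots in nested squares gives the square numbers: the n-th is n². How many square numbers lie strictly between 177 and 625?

11

The n-th square number is n².
Smallest index with value > 177: n = 14 (giving 196).
Largest index with value < 625: n = 24 (giving 576).
Indices 14 through 24: 11 terms.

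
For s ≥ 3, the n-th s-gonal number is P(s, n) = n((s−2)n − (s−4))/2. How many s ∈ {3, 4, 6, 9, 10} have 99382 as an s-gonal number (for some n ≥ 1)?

s = 3: P(3, 445) = 99235 and P(3, 446) = 99681; 99382 is not s-gonal.
s = 4: P(4, 315) = 99225 and P(4, 316) = 99856; 99382 is not s-gonal.
s = 6: P(6, 223) = 99235 and P(6, 224) = 100128; 99382 is not s-gonal.
s = 9: P(9, 168) = 98364 and P(9, 169) = 99541; 99382 is not s-gonal.
s = 10: P(10, 158) = 99382. ✓
Hits: s ∈ {10} → 1.

1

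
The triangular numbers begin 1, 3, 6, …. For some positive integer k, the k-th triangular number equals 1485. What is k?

54

Set n(n+1)/2 = 1485, giving n² + n − 2970 = 0.
The discriminant is 1 + 8·1485 = 11881, and √11881 = 109.
So n = (-1 + 109) / 2 = 108/2 = 54.
Check: 54·55/2 = 1485. ✓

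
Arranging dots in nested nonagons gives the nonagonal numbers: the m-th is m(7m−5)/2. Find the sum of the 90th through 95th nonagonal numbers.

Σ i(7i−5)/2 = (7Σi² − 5Σi) / 2 over i = 90..95.
Σi = 4560 − 4005 = 555 and Σi² = 290320 − 238965 = 51355.
(7·51355 − 5·555) / 2 = 356710/2 = 178355.

178355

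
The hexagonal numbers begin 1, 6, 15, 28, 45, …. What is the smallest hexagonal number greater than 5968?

Solve n(2n−1) > 5968 for integer n.
The largest n with value ≤ 5968 is 54 (since 5778 ≤ 5968 < 5995), so the first above is n = 55, value 5995.

5995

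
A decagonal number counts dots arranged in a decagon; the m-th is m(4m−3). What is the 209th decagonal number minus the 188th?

209·(4·209 − 3) = 174097 and 188·(4·188 − 3) = 140812.
Difference: 174097 − 140812 = 33285.

33285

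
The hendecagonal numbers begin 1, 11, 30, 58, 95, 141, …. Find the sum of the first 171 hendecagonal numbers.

7514766

Σ i(9i−7)/2 = (9Σi² − 7Σi) / 2 over i = 1..171.
Σi = 14706 and Σi² = 1681386.
(9·1681386 − 7·14706) / 2 = 15029532/2 = 7514766.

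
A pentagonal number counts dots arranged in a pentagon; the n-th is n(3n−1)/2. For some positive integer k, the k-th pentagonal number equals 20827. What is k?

118

Set n(3n−1)/2 = 20827, giving 3n² − n − 41654 = 0.
The discriminant is 1 + 24·20827 = 499849, and √499849 = 707.
So n = (1 + 707) / 6 = 708/6 = 118.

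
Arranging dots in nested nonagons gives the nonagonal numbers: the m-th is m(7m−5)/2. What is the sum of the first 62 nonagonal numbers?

Σ i(7i−5)/2 = (7Σi² − 5Σi) / 2 over i = 1..62.
Σi = 1953 and Σi² = 81375.
(7·81375 − 5·1953) / 2 = 559860/2 = 279930.

279930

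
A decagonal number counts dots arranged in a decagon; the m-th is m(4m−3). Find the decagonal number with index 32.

The 32nd decagonal number is n(4n−3) with n = 32.
32·(4·32 − 3) = 32·125 = 4000.

4000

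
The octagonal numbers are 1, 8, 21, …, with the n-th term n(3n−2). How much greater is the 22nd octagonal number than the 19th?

22·(3·22 − 2) = 1408 and 19·(3·19 − 2) = 1045.
Difference: 1408 − 1045 = 363.

363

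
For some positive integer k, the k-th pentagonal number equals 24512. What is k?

Set n(3n−1)/2 = 24512, giving 3n² − n − 49024 = 0.
The discriminant is 1 + 24·24512 = 588289, and √588289 = 767.
So n = (1 + 767) / 6 = 768/6 = 128.

128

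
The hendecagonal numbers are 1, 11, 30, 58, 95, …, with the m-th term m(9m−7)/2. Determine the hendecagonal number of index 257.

296321

The 257th hendecagonal number is n(9n−7)/2 with n = 257.
257·(9·257 − 7)/2 = 257·2306/2 = 257·1153 = 296321.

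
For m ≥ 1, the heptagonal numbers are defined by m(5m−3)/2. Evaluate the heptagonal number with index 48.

5688

The 48th heptagonal number is n(5n−3)/2 with n = 48.
48·(5·48 − 3)/2 = 48·237/2 = 5688.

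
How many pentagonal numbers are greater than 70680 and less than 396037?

296

The n-th pentagonal number is n(3n−1)/2.
Smallest index with value > 70680: n = 218 (giving 71177).
Largest index with value < 396037: n = 513 (giving 394497).
Indices 218 through 513: 296 terms.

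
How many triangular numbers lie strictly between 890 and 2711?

32

The n-th triangular number is n(n+1)/2.
Smallest index with value > 890: n = 42 (giving 903).
Largest index with value < 2711: n = 73 (giving 2701).
Indices 42 through 73: 32 terms.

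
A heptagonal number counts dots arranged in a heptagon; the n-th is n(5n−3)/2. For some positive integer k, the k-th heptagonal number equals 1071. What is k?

21

Set n(5n−3)/2 = 1071, giving 5n² − 3n − 2142 = 0.
The discriminant is 9 + 40·1071 = 42849, and √42849 = 207.
So n = (3 + 207) / 10 = 210/10 = 21.
Check: 21·(5·21 − 3)/2 = 1071. ✓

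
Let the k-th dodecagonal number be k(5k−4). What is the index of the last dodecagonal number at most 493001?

314

Solve n(5n−4) ≤ 493001 for integer n.
n = 314 gives 491724 ≤ 493001, while n = 315 gives 494865 > 493001; so the answer is index 314.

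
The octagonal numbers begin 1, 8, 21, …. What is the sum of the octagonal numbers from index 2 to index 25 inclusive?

15924

Σ i(3i−2) = 3Σi² − 2Σi over i = 2..25.
Σi = 325 − 1 = 324 and Σi² = 5525 − 1 = 5524.
3·5524 − 2·324 = 15924.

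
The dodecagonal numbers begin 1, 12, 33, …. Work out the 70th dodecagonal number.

24220

The 70th dodecagonal number is n(5n−4) with n = 70.
70·(5·70 − 4) = 70·346 = 24220.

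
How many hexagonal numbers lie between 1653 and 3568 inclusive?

14

The n-th hexagonal number is n(2n−1).
Smallest index with value ≥ 1653: n = 29 (giving 1653).
Largest index with value ≤ 3568: n = 42 (giving 3486).
Indices 29 through 42: 14 terms.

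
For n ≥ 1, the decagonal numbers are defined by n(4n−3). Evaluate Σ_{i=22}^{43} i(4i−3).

94347

Σ i(4i−3) = 4Σi² − 3Σi over i = 22..43.
Σi = 946 − 231 = 715 and Σi² = 27434 − 3311 = 24123.
4·24123 − 3·715 = 94347.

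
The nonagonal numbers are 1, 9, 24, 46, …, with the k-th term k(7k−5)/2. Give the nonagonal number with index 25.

25·(7·25 − 5)/2 = 25·170/2 = 25·85 = 2125.

2125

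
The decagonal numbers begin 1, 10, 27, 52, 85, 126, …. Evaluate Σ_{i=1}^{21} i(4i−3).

Σ i(4i−3) = 4Σi² − 3Σi over i = 1..21.
Σi = 231 and Σi² = 3311.
4·3311 − 3·231 = 12551.

12551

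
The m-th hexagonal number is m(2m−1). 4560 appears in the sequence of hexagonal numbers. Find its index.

Set n(2n−1) = 4560, giving 2n² − n − 4560 = 0.
The discriminant is 1 + 8·4560 = 36481, and √36481 = 191.
So n = (1 + 191) / 4 = 192/4 = 48.
Check: 48·(2·48 − 1) = 4560. ✓

48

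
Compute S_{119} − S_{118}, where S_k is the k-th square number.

n² − (n−1)² = 2n − 1, so 119² − 118² = 2·119 − 1 = 237.

237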